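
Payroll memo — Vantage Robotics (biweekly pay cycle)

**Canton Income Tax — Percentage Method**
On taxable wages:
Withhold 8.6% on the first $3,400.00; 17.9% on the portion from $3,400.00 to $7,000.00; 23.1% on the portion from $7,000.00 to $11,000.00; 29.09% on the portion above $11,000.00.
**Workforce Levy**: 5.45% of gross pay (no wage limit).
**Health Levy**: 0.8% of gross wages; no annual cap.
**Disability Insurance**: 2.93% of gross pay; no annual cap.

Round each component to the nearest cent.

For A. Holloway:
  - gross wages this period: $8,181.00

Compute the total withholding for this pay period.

Canton Income Tax: taxable = $8,181.00
  $936.80 + 23.1% × ($8,181.00 − $7,000.00) = $936.80 + 23.1% × $1,181.00 = $1,209.61
Workforce Levy: 5.45% × $8,181.00 = $445.86
Health Levy: 0.8% × $8,181.00 = $65.45
Disability Insurance: 2.93% × $8,181.00 = $239.70
Total: $1,209.61 + $445.86 + $65.45 + $239.70 = $1,960.62

$1,960.62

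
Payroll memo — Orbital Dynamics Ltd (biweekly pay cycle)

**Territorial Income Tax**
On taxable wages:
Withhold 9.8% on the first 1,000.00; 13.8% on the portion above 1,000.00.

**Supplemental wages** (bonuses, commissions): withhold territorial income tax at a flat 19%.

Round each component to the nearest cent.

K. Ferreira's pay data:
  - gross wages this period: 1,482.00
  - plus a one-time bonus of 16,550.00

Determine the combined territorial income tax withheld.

3,309.02

Territorial Income Tax: taxable = 1,482.00
  98.00 + 13.8% × (1,482.00 − 1,000.00) = 98.00 + 13.8% × 482.00 = 164.52
Supplemental (19% flat on bonus): 19% × 16,550.00 = 3,144.50
Total territorial income tax: 164.52 + 3,144.50 = 3,309.02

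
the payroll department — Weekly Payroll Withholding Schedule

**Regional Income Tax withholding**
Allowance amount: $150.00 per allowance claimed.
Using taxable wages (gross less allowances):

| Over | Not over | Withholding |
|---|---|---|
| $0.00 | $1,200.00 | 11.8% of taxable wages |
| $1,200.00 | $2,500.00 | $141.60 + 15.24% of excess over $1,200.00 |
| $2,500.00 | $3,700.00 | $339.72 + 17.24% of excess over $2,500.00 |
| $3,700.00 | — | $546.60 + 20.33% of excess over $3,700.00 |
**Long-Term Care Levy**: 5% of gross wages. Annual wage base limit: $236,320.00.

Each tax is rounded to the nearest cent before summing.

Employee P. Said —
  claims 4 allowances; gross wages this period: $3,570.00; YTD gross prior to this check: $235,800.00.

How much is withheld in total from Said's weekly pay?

Regional Income Tax: taxable = $3,570.00 − 4×$150.00 = $2,970.00
  $339.72 + 17.24% × ($2,970.00 − $2,500.00) = $339.72 + 17.24% × $470.00 = $420.75
Long-Term Care Levy: cap $236,320.00 − YTD $235,800.00 = $520.00 subject; 5% × $520.00 = $26.00
Total: $420.75 + $26.00 = $446.75

$446.75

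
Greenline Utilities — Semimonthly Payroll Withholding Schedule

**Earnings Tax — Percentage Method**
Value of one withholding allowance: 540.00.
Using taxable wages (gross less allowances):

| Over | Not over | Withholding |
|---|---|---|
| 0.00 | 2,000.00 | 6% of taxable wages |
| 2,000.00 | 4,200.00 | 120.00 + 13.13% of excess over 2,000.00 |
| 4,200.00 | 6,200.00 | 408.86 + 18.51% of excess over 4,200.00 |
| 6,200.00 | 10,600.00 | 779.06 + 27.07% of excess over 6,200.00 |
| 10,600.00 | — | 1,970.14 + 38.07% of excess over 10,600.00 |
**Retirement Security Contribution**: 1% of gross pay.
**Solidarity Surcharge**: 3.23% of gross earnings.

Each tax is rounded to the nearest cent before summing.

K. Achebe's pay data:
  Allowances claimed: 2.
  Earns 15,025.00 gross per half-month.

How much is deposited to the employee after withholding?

Earnings Tax: taxable = 15,025.00 − 2×540.00 = 13,945.00
  1,970.14 + 38.07% × (13,945.00 − 10,600.00) = 1,970.14 + 38.07% × 3,345.00 = 3,243.58
Retirement Security Contribution: 1% × 15,025.00 = 150.25
Solidarity Surcharge: 3.23% × 15,025.00 = 485.31
Total withheld: 3,243.58 + 150.25 + 485.31 = 3,879.14
Net pay: 15,025.00 − 3,879.14 = 11,145.86

11,145.86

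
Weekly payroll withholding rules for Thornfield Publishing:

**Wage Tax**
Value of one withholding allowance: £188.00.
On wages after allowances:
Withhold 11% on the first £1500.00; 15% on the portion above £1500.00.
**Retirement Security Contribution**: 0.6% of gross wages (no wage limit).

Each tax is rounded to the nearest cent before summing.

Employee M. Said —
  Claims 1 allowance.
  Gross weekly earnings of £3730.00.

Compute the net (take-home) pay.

£3236.32

Wage Tax: taxable = £3730.00 − 1×£188.00 = £3542.00
  £165.00 + 15% × (£3542.00 − £1500.00) = £165.00 + 15% × £2042.00 = £471.30
Retirement Security Contribution: 0.6% × £3730.00 = £22.38
Total withheld: £471.30 + £22.38 = £493.68
Net pay: £3730.00 − £493.68 = £3236.32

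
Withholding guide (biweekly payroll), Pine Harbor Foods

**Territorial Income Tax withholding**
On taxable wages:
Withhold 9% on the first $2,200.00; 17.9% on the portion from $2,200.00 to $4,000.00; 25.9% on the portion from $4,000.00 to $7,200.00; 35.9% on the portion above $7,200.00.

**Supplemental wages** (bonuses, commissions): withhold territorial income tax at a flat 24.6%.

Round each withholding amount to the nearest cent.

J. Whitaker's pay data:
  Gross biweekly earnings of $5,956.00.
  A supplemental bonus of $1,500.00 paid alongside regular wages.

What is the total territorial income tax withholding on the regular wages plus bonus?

Territorial Income Tax: taxable = $5,956.00
  $520.20 + 25.9% × ($5,956.00 − $4,000.00) = $520.20 + 25.9% × $1,956.00 = $1,026.80
Supplemental (24.6% flat on bonus): 24.6% × $1,500.00 = $369.00
Total territorial income tax: $1,026.80 + $369.00 = $1,395.80

$1,395.80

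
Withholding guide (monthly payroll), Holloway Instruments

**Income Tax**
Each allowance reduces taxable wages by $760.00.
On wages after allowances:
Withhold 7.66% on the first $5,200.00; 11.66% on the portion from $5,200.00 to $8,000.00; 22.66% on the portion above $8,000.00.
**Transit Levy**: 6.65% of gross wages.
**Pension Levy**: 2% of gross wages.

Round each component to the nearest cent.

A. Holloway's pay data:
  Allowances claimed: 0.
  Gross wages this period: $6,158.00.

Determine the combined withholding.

Income Tax: taxable = $6,158.00
  $398.32 + 11.66% × ($6,158.00 − $5,200.00) = $398.32 + 11.66% × $958.00 = $510.02
Transit Levy: 6.65% × $6,158.00 = $409.51
Pension Levy: 2% × $6,158.00 = $123.16
Total: $510.02 + $409.51 + $123.16 = $1,042.69

$1,042.69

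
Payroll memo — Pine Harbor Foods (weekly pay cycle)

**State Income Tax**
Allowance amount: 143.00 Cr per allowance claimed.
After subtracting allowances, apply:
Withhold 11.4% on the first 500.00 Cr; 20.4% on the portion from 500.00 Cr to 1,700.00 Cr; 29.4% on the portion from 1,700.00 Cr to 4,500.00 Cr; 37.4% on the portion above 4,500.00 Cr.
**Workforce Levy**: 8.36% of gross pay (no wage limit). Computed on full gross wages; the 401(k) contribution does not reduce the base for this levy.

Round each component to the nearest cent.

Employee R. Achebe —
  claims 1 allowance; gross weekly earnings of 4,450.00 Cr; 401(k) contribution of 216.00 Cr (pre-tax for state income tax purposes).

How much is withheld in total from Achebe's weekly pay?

1,376.77 Cr

State Income Tax: taxable = 4,450.00 Cr − 216.00 Cr − 1×143.00 Cr = 4,091.00 Cr
  301.80 Cr + 29.4% × (4,091.00 Cr − 1,700.00 Cr) = 301.80 Cr + 29.4% × 2,391.00 Cr = 1,004.75 Cr
Workforce Levy: 8.36% × 4,450.00 Cr = 372.02 Cr
Total: 1,004.75 Cr + 372.02 Cr = 1,376.77 Cr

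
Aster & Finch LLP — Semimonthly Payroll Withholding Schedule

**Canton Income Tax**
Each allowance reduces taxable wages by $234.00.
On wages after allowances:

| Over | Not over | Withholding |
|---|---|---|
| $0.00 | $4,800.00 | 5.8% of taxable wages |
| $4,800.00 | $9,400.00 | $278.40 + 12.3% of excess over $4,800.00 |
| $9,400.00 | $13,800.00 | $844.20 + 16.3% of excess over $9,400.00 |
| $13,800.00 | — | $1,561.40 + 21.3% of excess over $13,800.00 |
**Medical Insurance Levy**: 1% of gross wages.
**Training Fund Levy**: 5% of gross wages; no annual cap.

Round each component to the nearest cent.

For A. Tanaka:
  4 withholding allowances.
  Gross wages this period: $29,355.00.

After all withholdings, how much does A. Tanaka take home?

$22,918.45

Canton Income Tax: taxable = $29,355.00 − 4×$234.00 = $28,419.00
  $1,561.40 + 21.3% × ($28,419.00 − $13,800.00) = $1,561.40 + 21.3% × $14,619.00 = $4,675.25
Medical Insurance Levy: 1% × $29,355.00 = $293.55
Training Fund Levy: 5% × $29,355.00 = $1,467.75
Total withheld: $4,675.25 + $293.55 + $1,467.75 = $6,436.55
Net pay: $29,355.00 − $6,436.55 = $22,918.45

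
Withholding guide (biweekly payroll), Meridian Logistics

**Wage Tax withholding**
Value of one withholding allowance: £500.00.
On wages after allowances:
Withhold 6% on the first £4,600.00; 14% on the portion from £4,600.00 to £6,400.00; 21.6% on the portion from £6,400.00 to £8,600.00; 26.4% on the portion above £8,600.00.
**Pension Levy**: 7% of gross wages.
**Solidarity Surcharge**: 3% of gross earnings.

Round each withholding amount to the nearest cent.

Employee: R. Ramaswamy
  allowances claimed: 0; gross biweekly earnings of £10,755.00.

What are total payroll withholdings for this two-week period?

Wage Tax: taxable = £10,755.00
  £1,003.20 + 26.4% × (£10,755.00 − £8,600.00) = £1,003.20 + 26.4% × £2,155.00 = £1,572.12
Pension Levy: 7% × £10,755.00 = £752.85
Solidarity Surcharge: 3% × £10,755.00 = £322.65
Total: £1,572.12 + £752.85 + £322.65 = £2,647.62

£2,647.62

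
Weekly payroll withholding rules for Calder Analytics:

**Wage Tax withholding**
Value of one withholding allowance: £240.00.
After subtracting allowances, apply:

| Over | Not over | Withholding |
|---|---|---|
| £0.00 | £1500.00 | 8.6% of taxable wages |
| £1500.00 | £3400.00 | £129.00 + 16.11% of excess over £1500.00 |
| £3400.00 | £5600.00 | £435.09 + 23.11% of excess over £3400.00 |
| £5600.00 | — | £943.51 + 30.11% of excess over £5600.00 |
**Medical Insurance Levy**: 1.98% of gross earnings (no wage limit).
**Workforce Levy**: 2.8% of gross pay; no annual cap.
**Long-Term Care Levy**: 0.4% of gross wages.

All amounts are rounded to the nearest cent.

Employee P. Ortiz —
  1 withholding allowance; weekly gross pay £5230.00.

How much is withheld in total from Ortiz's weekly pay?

£1073.45

Wage Tax: taxable = £5230.00 − 1×£240.00 = £4990.00
  £435.09 + 23.11% × (£4990.00 − £3400.00) = £435.09 + 23.11% × £1590.00 = £802.54
Medical Insurance Levy: 1.98% × £5230.00 = £103.55
Workforce Levy: 2.8% × £5230.00 = £146.44
Long-Term Care Levy: 0.4% × £5230.00 = £20.92
Total: £802.54 + £103.55 + £146.44 + £20.92 = £1073.45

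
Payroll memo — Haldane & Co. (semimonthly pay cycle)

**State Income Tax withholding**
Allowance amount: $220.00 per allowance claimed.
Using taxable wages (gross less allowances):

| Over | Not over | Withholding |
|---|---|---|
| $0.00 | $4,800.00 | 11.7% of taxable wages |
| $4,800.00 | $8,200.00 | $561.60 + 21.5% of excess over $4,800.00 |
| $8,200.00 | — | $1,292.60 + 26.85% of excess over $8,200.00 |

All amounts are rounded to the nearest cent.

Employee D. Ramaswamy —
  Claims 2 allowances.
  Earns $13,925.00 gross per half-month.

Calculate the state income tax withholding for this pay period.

$2,711.62

State Income Tax: taxable = $13,925.00 − 2×$220.00 = $13,485.00
  $1,292.60 + 26.85% × ($13,485.00 − $8,200.00) = $1,292.60 + 26.85% × $5,285.00 = $2,711.62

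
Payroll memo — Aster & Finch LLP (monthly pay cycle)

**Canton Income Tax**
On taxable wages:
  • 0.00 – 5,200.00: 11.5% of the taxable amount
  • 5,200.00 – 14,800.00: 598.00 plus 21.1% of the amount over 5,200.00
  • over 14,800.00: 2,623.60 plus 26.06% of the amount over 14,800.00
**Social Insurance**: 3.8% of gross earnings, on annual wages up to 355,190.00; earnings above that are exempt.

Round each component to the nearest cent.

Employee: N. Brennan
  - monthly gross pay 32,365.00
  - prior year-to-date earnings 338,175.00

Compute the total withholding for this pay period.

7,847.61

Canton Income Tax: taxable = 32,365.00
  2,623.60 + 26.06% × (32,365.00 − 14,800.00) = 2,623.60 + 26.06% × 17,565.00 = 7,201.04
Social Insurance: cap 355,190.00 − YTD 338,175.00 = 17,015.00 subject; 3.8% × 17,015.00 = 646.57
Total: 7,201.04 + 646.57 = 7,847.61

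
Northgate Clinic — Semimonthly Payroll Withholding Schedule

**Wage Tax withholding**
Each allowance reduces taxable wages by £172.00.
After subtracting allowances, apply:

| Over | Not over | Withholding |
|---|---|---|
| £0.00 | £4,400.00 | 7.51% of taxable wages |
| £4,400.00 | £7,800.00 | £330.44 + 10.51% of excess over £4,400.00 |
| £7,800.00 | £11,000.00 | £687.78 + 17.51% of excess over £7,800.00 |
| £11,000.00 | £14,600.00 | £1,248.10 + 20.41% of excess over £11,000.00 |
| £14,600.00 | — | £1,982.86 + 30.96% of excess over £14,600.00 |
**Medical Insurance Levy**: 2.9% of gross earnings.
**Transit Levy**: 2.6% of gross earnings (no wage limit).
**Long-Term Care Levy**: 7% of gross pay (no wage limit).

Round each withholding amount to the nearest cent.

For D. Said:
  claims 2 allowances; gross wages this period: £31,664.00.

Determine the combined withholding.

£11,117.37

Wage Tax: taxable = £31,664.00 − 2×£172.00 = £31,320.00
  £1,982.86 + 30.96% × (£31,320.00 − £14,600.00) = £1,982.86 + 30.96% × £16,720.00 = £7,159.37
Medical Insurance Levy: 2.9% × £31,664.00 = £918.26
Transit Levy: 2.6% × £31,664.00 = £823.26
Long-Term Care Levy: 7% × £31,664.00 = £2,216.48
Total: £7,159.37 + £918.26 + £823.26 + £2,216.48 = £11,117.37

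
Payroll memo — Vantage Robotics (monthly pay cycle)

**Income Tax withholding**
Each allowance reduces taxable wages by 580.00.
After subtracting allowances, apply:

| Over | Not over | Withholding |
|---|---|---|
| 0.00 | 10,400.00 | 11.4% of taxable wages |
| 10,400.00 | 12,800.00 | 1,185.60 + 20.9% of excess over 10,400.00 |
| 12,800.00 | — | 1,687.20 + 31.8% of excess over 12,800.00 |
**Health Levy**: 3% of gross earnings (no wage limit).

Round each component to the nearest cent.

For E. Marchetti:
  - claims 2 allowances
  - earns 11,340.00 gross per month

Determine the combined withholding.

Income Tax: taxable = 11,340.00 − 2×580.00 = 10,180.00
  11.4% × 10,180.00 = 1,160.52
Health Levy: 3% × 11,340.00 = 340.20
Total: 1,160.52 + 340.20 = 1,500.72

1,500.72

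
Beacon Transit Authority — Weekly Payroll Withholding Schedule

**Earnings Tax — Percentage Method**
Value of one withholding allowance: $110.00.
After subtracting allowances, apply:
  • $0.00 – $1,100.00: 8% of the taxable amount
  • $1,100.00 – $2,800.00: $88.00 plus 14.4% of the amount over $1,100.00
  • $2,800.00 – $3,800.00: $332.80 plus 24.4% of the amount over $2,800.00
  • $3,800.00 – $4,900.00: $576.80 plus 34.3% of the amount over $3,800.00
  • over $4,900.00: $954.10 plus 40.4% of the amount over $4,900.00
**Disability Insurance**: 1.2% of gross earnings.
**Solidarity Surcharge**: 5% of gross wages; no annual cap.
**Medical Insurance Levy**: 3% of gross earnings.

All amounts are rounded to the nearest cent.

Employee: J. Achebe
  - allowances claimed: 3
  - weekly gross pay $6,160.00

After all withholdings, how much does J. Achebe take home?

$4,263.46

Earnings Tax: taxable = $6,160.00 − 3×$110.00 = $5,830.00
  $954.10 + 40.4% × ($5,830.00 − $4,900.00) = $954.10 + 40.4% × $930.00 = $1,329.82
Disability Insurance: 1.2% × $6,160.00 = $73.92
Solidarity Surcharge: 5% × $6,160.00 = $308.00
Medical Insurance Levy: 3% × $6,160.00 = $184.80
Total withheld: $1,329.82 + $73.92 + $308.00 + $184.80 = $1,896.54
Net pay: $6,160.00 − $1,896.54 = $4,263.46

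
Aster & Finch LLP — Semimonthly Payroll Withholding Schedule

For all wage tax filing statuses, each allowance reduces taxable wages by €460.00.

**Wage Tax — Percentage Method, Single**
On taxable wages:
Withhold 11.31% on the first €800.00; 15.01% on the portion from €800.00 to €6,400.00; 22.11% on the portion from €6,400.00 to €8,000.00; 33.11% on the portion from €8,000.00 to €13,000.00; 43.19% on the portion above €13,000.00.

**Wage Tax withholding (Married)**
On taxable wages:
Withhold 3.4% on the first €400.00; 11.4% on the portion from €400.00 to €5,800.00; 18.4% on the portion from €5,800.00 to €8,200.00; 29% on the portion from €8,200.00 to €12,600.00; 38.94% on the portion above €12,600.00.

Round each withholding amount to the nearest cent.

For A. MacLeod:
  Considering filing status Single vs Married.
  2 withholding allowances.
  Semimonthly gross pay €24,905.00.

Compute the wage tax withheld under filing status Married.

€6,780.12

Wage Tax (Married): taxable = €24,905.00 − 2×€460.00 = €23,985.00
  €2,346.80 + 38.94% × (€23,985.00 − €12,600.00) = €2,346.80 + 38.94% × €11,385.00 = €6,780.12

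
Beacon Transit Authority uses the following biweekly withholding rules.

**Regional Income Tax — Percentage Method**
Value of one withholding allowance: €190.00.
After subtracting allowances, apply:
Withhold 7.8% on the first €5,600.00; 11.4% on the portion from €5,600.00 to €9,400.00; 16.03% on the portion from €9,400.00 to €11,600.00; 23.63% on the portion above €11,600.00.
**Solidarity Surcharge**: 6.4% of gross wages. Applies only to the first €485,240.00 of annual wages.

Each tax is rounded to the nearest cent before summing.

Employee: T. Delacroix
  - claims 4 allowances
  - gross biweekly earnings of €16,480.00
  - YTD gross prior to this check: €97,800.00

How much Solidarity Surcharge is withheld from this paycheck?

€1,054.72

Solidarity Surcharge: 6.4% × €16,480.00 = €1,054.72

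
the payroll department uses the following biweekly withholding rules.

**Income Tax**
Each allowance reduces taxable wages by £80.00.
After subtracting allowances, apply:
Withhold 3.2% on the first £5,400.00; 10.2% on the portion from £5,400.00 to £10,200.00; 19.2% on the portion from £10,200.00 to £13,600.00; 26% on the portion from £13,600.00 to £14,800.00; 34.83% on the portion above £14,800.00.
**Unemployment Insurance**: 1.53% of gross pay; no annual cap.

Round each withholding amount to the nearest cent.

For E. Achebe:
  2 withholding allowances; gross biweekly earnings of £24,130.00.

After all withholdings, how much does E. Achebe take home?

Income Tax: taxable = £24,130.00 − 2×£80.00 = £23,970.00
  £1,627.20 + 34.83% × (£23,970.00 − £14,800.00) = £1,627.20 + 34.83% × £9,170.00 = £4,821.11
Unemployment Insurance: 1.53% × £24,130.00 = £369.19
Total withheld: £4,821.11 + £369.19 = £5,190.30
Net pay: £24,130.00 − £5,190.30 = £18,939.70

£18,939.70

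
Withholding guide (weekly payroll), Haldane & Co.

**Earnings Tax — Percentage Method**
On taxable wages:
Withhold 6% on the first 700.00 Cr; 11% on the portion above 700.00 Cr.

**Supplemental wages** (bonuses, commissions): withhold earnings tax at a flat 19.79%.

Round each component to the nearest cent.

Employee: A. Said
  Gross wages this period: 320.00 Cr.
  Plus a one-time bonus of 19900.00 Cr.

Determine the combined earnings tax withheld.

3957.41 Cr

Earnings Tax: taxable = 320.00 Cr
  6% × 320.00 Cr = 19.20 Cr
Supplemental (19.79% flat on bonus): 19.79% × 19900.00 Cr = 3938.21 Cr
Total earnings tax: 19.20 Cr + 3938.21 Cr = 3957.41 Cr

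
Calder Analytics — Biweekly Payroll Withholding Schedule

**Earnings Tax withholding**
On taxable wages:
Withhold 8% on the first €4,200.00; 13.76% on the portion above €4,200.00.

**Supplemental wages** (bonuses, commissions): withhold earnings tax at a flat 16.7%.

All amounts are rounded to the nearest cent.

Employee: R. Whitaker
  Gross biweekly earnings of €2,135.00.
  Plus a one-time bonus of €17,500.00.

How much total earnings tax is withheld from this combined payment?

Earnings Tax: taxable = €2,135.00
  8% × €2,135.00 = €170.80
Supplemental (16.7% flat on bonus): 16.7% × €17,500.00 = €2,922.50
Total earnings tax: €170.80 + €2,922.50 = €3,093.30

€3,093.30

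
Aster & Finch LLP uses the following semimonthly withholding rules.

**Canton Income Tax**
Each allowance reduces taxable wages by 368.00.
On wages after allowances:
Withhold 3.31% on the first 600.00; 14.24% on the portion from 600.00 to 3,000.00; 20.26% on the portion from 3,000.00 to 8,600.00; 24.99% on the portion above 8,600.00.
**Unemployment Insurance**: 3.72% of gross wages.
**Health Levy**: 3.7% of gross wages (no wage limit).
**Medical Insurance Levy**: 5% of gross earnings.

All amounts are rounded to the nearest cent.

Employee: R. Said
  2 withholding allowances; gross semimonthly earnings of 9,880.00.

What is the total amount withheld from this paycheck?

2,859.23

Canton Income Tax: taxable = 9,880.00 − 2×368.00 = 9,144.00
  1,496.18 + 24.99% × (9,144.00 − 8,600.00) = 1,496.18 + 24.99% × 544.00 = 1,632.13
Unemployment Insurance: 3.72% × 9,880.00 = 367.54
Health Levy: 3.7% × 9,880.00 = 365.56
Medical Insurance Levy: 5% × 9,880.00 = 494.00
Total: 1,632.13 + 367.54 + 365.56 + 494.00 = 2,859.23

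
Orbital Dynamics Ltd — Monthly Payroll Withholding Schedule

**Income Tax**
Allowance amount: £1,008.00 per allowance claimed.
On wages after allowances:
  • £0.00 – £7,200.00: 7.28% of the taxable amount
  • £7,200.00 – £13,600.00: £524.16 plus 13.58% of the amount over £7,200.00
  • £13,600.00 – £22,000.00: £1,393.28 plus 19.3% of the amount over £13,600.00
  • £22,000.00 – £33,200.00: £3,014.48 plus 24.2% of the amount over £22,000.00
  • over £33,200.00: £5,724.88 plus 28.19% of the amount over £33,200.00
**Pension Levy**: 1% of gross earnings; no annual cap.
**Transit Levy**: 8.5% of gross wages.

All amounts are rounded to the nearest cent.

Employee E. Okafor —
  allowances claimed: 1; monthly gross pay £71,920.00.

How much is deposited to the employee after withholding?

£48,731.71

Income Tax: taxable = £71,920.00 − 1×£1,008.00 = £70,912.00
  £5,724.88 + 28.19% × (£70,912.00 − £33,200.00) = £5,724.88 + 28.19% × £37,712.00 = £16,355.89
Pension Levy: 1% × £71,920.00 = £719.20
Transit Levy: 8.5% × £71,920.00 = £6,113.20
Total withheld: £16,355.89 + £719.20 + £6,113.20 = £23,188.29
Net pay: £71,920.00 − £23,188.29 = £48,731.71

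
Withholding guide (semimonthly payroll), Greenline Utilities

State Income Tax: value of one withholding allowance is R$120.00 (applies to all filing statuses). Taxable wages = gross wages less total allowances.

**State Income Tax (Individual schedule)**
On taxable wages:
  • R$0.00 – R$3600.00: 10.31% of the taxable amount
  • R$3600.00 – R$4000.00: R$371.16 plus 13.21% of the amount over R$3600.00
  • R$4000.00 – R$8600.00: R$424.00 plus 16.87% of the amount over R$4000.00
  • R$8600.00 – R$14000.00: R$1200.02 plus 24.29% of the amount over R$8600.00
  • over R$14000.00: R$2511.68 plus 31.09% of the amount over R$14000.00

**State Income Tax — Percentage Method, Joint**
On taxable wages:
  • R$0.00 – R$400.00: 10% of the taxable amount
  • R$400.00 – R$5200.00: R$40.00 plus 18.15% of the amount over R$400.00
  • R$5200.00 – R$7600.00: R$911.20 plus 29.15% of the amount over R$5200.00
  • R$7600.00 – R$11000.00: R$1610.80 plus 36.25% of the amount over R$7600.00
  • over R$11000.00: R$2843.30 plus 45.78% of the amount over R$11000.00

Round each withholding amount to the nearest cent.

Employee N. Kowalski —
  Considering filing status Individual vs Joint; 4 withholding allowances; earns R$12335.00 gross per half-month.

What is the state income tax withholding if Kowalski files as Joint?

R$3234.72

State Income Tax (Joint): taxable = R$12335.00 − 4×R$120.00 = R$11855.00
  R$2843.30 + 45.78% × (R$11855.00 − R$11000.00) = R$2843.30 + 45.78% × R$855.00 = R$3234.72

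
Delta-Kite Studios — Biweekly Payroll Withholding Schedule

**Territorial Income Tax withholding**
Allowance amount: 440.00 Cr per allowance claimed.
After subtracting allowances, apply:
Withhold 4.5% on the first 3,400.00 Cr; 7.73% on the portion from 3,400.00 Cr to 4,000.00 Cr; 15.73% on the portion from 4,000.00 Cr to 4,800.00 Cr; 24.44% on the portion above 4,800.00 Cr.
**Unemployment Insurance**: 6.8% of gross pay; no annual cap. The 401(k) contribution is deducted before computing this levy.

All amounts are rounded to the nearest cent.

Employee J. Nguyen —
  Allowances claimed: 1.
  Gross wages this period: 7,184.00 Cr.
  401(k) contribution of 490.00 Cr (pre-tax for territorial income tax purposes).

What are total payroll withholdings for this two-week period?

1,135.77 Cr

Territorial Income Tax: taxable = 7,184.00 Cr − 490.00 Cr − 1×440.00 Cr = 6,254.00 Cr
  325.22 Cr + 24.44% × (6,254.00 Cr − 4,800.00 Cr) = 325.22 Cr + 24.44% × 1,454.00 Cr = 680.58 Cr
Unemployment Insurance: 6.8% × 6,694.00 Cr = 455.19 Cr
Total: 680.58 Cr + 455.19 Cr = 1,135.77 Cr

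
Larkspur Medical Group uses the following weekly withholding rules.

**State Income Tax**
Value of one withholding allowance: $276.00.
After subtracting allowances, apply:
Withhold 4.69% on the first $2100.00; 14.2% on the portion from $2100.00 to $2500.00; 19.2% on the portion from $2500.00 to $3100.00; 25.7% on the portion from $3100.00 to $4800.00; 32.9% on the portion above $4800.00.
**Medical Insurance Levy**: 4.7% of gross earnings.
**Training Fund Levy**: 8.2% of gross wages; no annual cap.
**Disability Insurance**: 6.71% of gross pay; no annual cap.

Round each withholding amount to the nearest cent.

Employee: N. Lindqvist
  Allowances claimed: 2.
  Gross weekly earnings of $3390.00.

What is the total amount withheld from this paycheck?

State Income Tax: taxable = $3390.00 − 2×$276.00 = $2838.00
  $155.29 + 19.2% × ($2838.00 − $2500.00) = $155.29 + 19.2% × $338.00 = $220.19
Medical Insurance Levy: 4.7% × $3390.00 = $159.33
Training Fund Levy: 8.2% × $3390.00 = $277.98
Disability Insurance: 6.71% × $3390.00 = $227.47
Total: $220.19 + $159.33 + $277.98 + $227.47 = $884.97

$884.97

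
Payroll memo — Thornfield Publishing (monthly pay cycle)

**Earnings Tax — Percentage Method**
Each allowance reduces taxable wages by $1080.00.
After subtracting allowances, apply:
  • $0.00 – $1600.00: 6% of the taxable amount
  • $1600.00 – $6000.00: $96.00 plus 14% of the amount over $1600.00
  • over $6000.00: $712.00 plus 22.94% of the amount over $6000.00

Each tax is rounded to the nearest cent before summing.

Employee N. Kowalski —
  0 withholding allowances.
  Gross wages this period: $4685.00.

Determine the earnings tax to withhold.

$527.90

Earnings Tax: taxable = $4685.00
  $96.00 + 14% × ($4685.00 − $1600.00) = $96.00 + 14% × $3085.00 = $527.90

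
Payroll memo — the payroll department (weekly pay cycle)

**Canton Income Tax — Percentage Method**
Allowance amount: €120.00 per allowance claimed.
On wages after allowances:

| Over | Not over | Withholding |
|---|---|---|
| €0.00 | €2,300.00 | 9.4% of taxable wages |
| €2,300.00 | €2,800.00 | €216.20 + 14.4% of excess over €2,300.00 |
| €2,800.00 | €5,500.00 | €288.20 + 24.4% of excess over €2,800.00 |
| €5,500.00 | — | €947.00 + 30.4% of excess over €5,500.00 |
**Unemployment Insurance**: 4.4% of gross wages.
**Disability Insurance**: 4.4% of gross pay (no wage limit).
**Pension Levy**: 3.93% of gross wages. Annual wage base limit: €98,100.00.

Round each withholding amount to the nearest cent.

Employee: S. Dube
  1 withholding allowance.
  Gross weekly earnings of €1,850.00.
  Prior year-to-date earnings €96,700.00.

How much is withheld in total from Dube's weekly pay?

€380.44

Canton Income Tax: taxable = €1,850.00 − 1×€120.00 = €1,730.00
  9.4% × €1,730.00 = €162.62
Unemployment Insurance: 4.4% × €1,850.00 = €81.40
Disability Insurance: 4.4% × €1,850.00 = €81.40
Pension Levy: cap €98,100.00 − YTD €96,700.00 = €1,400.00 subject; 3.93% × €1,400.00 = €55.02
Total: €162.62 + €81.40 + €81.40 + €55.02 = €380.44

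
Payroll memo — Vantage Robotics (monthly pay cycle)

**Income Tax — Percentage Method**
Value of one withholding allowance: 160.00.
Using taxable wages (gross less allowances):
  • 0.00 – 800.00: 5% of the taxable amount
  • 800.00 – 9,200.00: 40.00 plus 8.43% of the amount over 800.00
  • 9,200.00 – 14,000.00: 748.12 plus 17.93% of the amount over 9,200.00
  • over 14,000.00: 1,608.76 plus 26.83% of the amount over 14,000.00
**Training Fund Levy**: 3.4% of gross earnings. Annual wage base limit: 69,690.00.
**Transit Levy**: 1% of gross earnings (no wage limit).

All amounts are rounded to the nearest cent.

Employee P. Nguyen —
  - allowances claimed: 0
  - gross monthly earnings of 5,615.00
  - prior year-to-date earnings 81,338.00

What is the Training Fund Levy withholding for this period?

Training Fund Levy: YTD 81,338.00 ≥ cap 69,690.00 → 0.00

0.00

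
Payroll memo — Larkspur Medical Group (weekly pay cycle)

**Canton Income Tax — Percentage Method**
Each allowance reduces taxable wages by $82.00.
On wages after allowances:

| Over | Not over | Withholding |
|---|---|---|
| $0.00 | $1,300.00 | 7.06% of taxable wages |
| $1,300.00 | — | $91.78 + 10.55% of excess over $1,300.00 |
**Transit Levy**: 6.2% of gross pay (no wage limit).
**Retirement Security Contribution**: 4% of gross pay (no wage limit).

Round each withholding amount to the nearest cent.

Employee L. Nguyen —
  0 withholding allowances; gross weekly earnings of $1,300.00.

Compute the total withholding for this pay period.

$224.38

Canton Income Tax: taxable = $1,300.00
  7.06% × $1,300.00 = $91.78
Transit Levy: 6.2% × $1,300.00 = $80.60
Retirement Security Contribution: 4% × $1,300.00 = $52.00
Total: $91.78 + $80.60 + $52.00 = $224.38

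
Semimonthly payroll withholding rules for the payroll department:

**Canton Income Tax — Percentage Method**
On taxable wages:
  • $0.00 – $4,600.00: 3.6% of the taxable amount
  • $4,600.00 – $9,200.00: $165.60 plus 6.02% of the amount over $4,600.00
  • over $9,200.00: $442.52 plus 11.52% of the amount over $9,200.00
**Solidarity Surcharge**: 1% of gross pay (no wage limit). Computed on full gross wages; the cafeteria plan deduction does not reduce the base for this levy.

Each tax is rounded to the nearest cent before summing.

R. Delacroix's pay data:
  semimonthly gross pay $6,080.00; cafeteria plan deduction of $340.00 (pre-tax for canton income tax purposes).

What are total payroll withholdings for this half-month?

Canton Income Tax: taxable = $6,080.00 − $340.00 = $5,740.00
  $165.60 + 6.02% × ($5,740.00 − $4,600.00) = $165.60 + 6.02% × $1,140.00 = $234.23
Solidarity Surcharge: 1% × $6,080.00 = $60.80
Total: $234.23 + $60.80 = $295.03

$295.03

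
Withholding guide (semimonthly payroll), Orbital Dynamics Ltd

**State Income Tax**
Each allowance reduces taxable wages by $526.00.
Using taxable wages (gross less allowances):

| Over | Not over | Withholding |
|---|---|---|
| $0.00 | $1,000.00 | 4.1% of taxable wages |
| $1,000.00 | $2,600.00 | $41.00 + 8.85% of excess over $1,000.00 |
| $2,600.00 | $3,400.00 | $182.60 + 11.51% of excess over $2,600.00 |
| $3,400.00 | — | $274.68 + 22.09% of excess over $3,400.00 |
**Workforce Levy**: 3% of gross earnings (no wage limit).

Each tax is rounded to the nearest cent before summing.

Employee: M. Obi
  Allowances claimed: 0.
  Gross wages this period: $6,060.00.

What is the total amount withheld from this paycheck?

$1,044.07

State Income Tax: taxable = $6,060.00
  $274.68 + 22.09% × ($6,060.00 − $3,400.00) = $274.68 + 22.09% × $2,660.00 = $862.27
Workforce Levy: 3% × $6,060.00 = $181.80
Total: $862.27 + $181.80 = $1,044.07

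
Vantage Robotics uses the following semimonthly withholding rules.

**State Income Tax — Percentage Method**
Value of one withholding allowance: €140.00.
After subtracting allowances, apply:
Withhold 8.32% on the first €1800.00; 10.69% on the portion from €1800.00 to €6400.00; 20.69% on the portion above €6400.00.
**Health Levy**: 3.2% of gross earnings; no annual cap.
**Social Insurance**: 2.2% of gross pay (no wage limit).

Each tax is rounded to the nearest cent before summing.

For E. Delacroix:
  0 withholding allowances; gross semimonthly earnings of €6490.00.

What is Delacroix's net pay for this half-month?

€5479.42

State Income Tax: taxable = €6490.00
  €641.50 + 20.69% × (€6490.00 − €6400.00) = €641.50 + 20.69% × €90.00 = €660.12
Health Levy: 3.2% × €6490.00 = €207.68
Social Insurance: 2.2% × €6490.00 = €142.78
Total withheld: €660.12 + €207.68 + €142.78 = €1010.58
Net pay: €6490.00 − €1010.58 = €5479.42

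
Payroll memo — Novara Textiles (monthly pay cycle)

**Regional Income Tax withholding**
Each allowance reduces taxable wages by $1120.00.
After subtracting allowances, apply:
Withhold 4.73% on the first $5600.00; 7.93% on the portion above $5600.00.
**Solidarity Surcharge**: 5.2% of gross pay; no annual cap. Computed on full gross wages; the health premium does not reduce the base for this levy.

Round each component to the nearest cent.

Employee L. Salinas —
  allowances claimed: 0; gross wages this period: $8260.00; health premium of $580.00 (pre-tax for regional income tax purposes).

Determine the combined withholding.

Regional Income Tax: taxable = $8260.00 − $580.00 = $7680.00
  $264.88 + 7.93% × ($7680.00 − $5600.00) = $264.88 + 7.93% × $2080.00 = $429.82
Solidarity Surcharge: 5.2% × $8260.00 = $429.52
Total: $429.82 + $429.52 = $859.34

$859.34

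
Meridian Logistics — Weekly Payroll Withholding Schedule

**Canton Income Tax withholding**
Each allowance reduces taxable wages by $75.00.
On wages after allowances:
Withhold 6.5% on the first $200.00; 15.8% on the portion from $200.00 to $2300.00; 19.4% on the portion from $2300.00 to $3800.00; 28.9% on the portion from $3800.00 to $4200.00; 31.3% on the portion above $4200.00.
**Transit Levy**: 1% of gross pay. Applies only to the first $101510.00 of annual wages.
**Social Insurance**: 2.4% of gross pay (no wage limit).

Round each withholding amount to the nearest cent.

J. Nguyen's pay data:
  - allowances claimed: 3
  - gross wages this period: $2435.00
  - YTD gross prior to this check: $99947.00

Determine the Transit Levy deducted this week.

Transit Levy: cap $101510.00 − YTD $99947.00 = $1563.00 subject; 1% × $1563.00 = $15.63

$15.63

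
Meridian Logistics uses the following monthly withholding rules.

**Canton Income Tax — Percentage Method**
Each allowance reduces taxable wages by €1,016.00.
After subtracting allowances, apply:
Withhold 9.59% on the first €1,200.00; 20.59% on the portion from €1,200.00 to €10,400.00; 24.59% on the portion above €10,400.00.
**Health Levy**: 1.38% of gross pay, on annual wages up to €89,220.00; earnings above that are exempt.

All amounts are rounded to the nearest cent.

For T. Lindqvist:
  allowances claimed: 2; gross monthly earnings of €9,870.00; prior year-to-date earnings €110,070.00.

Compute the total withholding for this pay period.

Canton Income Tax: taxable = €9,870.00 − 2×€1,016.00 = €7,838.00
  €115.08 + 20.59% × (€7,838.00 − €1,200.00) = €115.08 + 20.59% × €6,638.00 = €1,481.84
Health Levy: YTD €110,070.00 ≥ cap €89,220.00 → €0.00
Total: €1,481.84 + €0.00 = €1,481.84

€1,481.84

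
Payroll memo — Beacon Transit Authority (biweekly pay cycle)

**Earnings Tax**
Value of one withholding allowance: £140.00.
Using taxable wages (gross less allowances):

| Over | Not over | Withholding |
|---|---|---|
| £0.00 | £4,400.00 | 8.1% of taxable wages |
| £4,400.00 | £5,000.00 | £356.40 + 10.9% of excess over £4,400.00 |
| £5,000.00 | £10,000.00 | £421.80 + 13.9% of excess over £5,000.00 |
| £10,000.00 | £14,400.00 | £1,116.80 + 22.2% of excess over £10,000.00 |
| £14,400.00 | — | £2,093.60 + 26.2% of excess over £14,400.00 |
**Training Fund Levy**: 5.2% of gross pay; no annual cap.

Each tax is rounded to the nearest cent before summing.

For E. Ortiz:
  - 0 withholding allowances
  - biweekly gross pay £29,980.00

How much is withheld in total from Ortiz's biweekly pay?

£7,734.52

Earnings Tax: taxable = £29,980.00
  £2,093.60 + 26.2% × (£29,980.00 − £14,400.00) = £2,093.60 + 26.2% × £15,580.00 = £6,175.56
Training Fund Levy: 5.2% × £29,980.00 = £1,558.96
Total: £6,175.56 + £1,558.96 = £7,734.52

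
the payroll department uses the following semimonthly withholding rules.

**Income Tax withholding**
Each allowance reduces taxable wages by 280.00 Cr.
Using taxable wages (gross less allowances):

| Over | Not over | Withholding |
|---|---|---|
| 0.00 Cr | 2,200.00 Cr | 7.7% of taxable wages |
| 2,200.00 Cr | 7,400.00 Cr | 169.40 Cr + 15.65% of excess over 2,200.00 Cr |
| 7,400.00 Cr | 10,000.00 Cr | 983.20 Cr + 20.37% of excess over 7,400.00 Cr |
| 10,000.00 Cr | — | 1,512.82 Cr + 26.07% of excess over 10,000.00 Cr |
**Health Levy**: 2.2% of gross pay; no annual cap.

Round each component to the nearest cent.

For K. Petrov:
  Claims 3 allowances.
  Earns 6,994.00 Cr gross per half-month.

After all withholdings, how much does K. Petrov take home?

6,051.93 Cr

Income Tax: taxable = 6,994.00 Cr − 3×280.00 Cr = 6,154.00 Cr
  169.40 Cr + 15.65% × (6,154.00 Cr − 2,200.00 Cr) = 169.40 Cr + 15.65% × 3,954.00 Cr = 788.20 Cr
Health Levy: 2.2% × 6,994.00 Cr = 153.87 Cr
Total withheld: 788.20 Cr + 153.87 Cr = 942.07 Cr
Net pay: 6,994.00 Cr − 942.07 Cr = 6,051.93 Cr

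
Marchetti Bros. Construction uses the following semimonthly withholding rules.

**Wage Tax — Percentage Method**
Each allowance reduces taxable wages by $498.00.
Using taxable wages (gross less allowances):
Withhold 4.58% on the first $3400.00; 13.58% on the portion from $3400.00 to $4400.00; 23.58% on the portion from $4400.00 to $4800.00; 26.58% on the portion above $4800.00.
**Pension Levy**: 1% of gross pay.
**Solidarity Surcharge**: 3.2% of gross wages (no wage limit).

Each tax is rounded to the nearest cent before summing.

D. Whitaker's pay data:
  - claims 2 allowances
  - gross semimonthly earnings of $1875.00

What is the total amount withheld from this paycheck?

$119.01

Wage Tax: taxable = $1875.00 − 2×$498.00 = $879.00
  4.58% × $879.00 = $40.26
Pension Levy: 1% × $1875.00 = $18.75
Solidarity Surcharge: 3.2% × $1875.00 = $60.00
Total: $40.26 + $18.75 + $60.00 = $119.01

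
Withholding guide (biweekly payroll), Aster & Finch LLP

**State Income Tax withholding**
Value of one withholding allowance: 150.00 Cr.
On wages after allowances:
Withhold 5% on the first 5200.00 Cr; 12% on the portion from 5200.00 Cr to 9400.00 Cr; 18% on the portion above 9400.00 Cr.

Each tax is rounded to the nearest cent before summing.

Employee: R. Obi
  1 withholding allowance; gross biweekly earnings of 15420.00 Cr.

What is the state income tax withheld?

State Income Tax: taxable = 15420.00 Cr − 1×150.00 Cr = 15270.00 Cr
  764.00 Cr + 18% × (15270.00 Cr − 9400.00 Cr) = 764.00 Cr + 18% × 5870.00 Cr = 1820.60 Cr

1820.60 Cr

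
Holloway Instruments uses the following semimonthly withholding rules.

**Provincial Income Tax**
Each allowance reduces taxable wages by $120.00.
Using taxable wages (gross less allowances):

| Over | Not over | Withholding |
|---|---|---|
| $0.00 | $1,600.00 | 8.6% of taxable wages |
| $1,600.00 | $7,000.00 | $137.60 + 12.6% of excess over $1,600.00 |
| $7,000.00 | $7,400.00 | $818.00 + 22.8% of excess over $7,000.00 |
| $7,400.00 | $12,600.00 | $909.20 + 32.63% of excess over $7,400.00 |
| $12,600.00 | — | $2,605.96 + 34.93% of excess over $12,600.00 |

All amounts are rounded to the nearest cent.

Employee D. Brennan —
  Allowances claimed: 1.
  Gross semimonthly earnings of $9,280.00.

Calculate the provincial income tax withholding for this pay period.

$1,483.49

Provincial Income Tax: taxable = $9,280.00 − 1×$120.00 = $9,160.00
  $909.20 + 32.63% × ($9,160.00 − $7,400.00) = $909.20 + 32.63% × $1,760.00 = $1,483.49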